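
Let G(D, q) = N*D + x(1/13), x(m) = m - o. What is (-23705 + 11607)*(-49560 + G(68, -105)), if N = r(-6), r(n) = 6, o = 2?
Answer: 7730634098/13 ≈ 5.9466e+8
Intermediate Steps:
x(m) = -2 + m (x(m) = m - 1*2 = m - 2 = -2 + m)
N = 6
G(D, q) = -25/13 + 6*D (G(D, q) = 6*D + (-2 + 1/13) = 6*D - 25/13 = -25/13 + 6*D)
(-23705 + 11607)*(-49560 + G(68, -105)) = (-23705 + 11607)*(-49560 + (-25/13 + 6*68)) = -12098*(-49560 + (-25/13 + 408)) = -12098*(-49560 + 5279/13) = -12098*(-639001/13) = 7730634098/13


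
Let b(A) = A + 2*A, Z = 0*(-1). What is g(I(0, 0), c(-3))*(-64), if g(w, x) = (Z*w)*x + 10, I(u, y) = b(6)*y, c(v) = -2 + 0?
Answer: -640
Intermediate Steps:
Z = 0
b(A) = 3*A
c(v) = -2
I(u, y) = 18*y (I(u, y) = (3*6)*y = 18*y)
g(w, x) = 10 (g(w, x) = (0*w)*x + 10 = 0*x + 10 = 0 + 10 = 10)
g(I(0, 0), c(-3))*(-64) = 10*(-64) = -640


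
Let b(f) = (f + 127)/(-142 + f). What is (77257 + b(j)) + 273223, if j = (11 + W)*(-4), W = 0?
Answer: 65189197/186 ≈ 3.5048e+5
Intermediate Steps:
j = -44 (j = (11 + 0)*(-4) = 11*(-4) = -44)
b(f) = (127 + f)/(-142 + f)
(77257 + b(j)) + 273223 = (77257 + (127 - 44)/(-142 - 44)) + 273223 = (77257 + 83/(-186)) + 273223 = (77257 - 1/186*83) + 273223 = (77257 - 83/186) + 273223 = 14369719/186 + 273223 = 65189197/186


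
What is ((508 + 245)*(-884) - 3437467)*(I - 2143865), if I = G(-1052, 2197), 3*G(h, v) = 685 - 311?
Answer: 26388065078299/3 ≈ 8.7960e+12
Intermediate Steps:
G(h, v) = 374/3 (G(h, v) = (685 - 311)/3 = (⅓)*374 = 374/3)
I = 374/3 ≈ 124.67
((508 + 245)*(-884) - 3437467)*(I - 2143865) = ((508 + 245)*(-884) - 3437467)*(374/3 - 2143865) = (753*(-884) - 3437467)*(-6431221/3) = (-665652 - 3437467)*(-6431221/3) = -4103119*(-6431221/3) = 26388065078299/3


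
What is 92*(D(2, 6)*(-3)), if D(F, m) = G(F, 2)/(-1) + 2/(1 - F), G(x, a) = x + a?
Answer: 1656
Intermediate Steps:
G(x, a) = a + x
D(F, m) = -2 - F + 2/(1 - F) (D(F, m) = (2 + F)/(-1) + 2/(1 - F) = (2 + F)*(-1) + 2/(1 - F) = (-2 - F) + 2/(1 - F) = -2 - F + 2/(1 - F))
92*(D(2, 6)*(-3)) = 92*((2*(-1 - 1*2)/(-1 + 2))*(-3)) = 92*((2*(-1 - 2)/1)*(-3)) = 92*((2*1*(-3))*(-3)) = 92*(-6*(-3)) = 92*18 = 1656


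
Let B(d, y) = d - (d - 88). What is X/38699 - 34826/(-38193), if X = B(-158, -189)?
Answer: 1351092358/1478030907 ≈ 0.91412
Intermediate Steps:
B(d, y) = 88 (B(d, y) = d - (-88 + d) = d + (88 - d) = 88)
X = 88
X/38699 - 34826/(-38193) = 88/38699 - 34826/(-38193) = 88*(1/38699) - 34826*(-1/38193) = 88/38699 + 34826/38193 = 1351092358/1478030907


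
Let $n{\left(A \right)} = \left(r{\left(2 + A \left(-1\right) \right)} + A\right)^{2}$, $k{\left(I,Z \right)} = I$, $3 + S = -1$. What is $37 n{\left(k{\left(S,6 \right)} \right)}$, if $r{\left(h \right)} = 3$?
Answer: $37$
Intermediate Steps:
$S = -4$ ($S = -3 - 1 = -4$)
$n{\left(A \right)} = \left(3 + A\right)^{2}$
$37 n{\left(k{\left(S,6 \right)} \right)} = 37 \left(3 - 4\right)^{2} = 37 \left(-1\right)^{2} = 37 \cdot 1 = 37$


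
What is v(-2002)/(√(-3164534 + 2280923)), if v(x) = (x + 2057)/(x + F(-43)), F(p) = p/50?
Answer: 2750*I*√98179/29495818791 ≈ 2.9213e-5*I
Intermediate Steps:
F(p) = p/50 (F(p) = p*(1/50) = p/50)
v(x) = (2057 + x)/(-43/50 + x) (v(x) = (x + 2057)/(x + (1/50)*(-43)) = (2057 + x)/(x - 43/50) = (2057 + x)/(-43/50 + x))
v(-2002)/(√(-3164534 + 2280923)) = (50*(2057 - 2002)/(-43 + 50*(-2002)))/(√(-3164534 + 2280923)) = (50*55/(-43 - 100100))/(√(-883611)) = (50*55/(-100143))/((3*I*√98179)) = (50*(-1/100143)*55)*(-I*√98179/294537) = -(-2750)*I*√98179/29495818791 = 2750*I*√98179/29495818791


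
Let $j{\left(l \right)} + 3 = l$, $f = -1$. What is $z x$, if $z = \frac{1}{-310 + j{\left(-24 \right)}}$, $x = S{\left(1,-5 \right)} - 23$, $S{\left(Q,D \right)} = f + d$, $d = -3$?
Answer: $\frac{27}{337} \approx 0.080119$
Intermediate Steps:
$j{\left(l \right)} = -3 + l$
$S{\left(Q,D \right)} = -4$ ($S{\left(Q,D \right)} = -1 - 3 = -4$)
$x = -27$ ($x = -4 - 23 = -27$)
$z = - \frac{1}{337}$ ($z = \frac{1}{-310 - 27} = \frac{1}{-337} = - \frac{1}{337} \approx -0.0029674$)
$z x = \left(- \frac{1}{337}\right) \left(-27\right) = \frac{27}{337}$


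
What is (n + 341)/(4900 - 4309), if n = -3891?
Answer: -3550/591 ≈ -6.0068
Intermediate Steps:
(n + 341)/(4900 - 4309) = (-3891 + 341)/(4900 - 4309) = -3550/591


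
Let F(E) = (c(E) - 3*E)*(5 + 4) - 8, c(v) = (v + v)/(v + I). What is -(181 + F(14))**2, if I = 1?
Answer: -885481/25 ≈ -35419.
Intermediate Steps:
c(v) = 2*v/(1 + v) (c(v) = (v + v)/(v + 1) = (2*v)/(1 + v) = 2*v/(1 + v))
F(E) = -8 - 27*E + 18*E/(1 + E) (F(E) = (2*E/(1 + E) - 3*E)*(5 + 4) - 8 = (-3*E + 2*E/(1 + E))*9 - 8 = (-27*E + 18*E/(1 + E)) - 8 = -8 - 27*E + 18*E/(1 + E))
-(181 + F(14))**2 = -(181 + (-8 - 27*14**2 - 17*14)/(1 + 14))**2 = -(181 + (-8 - 27*196 - 238)/15)**2 = -(181 + (-8 - 5292 - 238)/15)**2 = -(181 + (1/15)*(-5538))**2 = -(181 - 1846/5)**2 = -(-941/5)**2 = -1*885481/25 = -885481/25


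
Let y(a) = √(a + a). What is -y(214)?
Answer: -2*√107 ≈ -20.688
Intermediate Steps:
y(a) = √2*√a (y(a) = √(2*a) = √2*√a)
-y(214) = -√2*√214 = -2*√107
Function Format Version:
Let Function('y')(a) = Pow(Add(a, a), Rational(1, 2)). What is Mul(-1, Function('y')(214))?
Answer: Mul(-2, Pow(107, Rational(1, 2))) ≈ -20.688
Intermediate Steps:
Function('y')(a) = Mul(Pow(2, Rational(1, 2)), Pow(a, Rational(1, 2))) (Function('y')(a) = Pow(Mul(2, a), Rational(1, 2)) = Mul(Pow(2, Rational(1, 2)), Pow(a, Rational(1, 2))))
Mul(-1, Function('y')(214)) = Mul(-1, Mul(Pow(2, Rational(1, 2)), Pow(214, Rational(1, 2)))) = Mul(-1, Mul(2, Pow(107, Rational(1, 2)))) = Mul(-2, Pow(107, Rational(1, 2)))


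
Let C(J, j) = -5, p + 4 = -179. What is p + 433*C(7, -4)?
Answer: -2348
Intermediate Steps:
p = -183 (p = -4 - 179 = -183)
p + 433*C(7, -4) = -183 + 433*(-5) = -183 - 2165 = -2348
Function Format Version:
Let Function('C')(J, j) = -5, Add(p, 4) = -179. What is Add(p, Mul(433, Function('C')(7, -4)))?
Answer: -2348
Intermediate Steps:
p = -183 (p = Add(-4, -179) = -183)
Add(p, Mul(433, Function('C')(7, -4))) = Add(-183, Mul(433, -5)) = Add(-183, -2165) = -2348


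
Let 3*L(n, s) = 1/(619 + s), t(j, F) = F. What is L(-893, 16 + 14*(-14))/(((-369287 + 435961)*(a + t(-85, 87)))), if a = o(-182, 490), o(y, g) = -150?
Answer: -1/5532008454 ≈ -1.8077e-10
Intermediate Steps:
a = -150
L(n, s) = 1/(3*(619 + s))
L(-893, 16 + 14*(-14))/(((-369287 + 435961)*(a + t(-85, 87)))) = (1/(3*(619 + (16 + 14*(-14)))))/(((-369287 + 435961)*(-150 + 87))) = (1/(3*(619 + (16 - 196))))/((66674*(-63))) = (1/(3*(619 - 180)))/(-4200462) = ((1/3)/439)*(-1/4200462) = ((1/3)*(1/439))*(-1/4200462) = (1/1317)*(-1/4200462) = -1/5532008454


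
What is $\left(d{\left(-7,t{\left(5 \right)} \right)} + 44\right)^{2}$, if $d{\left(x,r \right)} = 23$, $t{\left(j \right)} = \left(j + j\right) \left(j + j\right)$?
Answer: $4489$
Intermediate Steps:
$t{\left(j \right)} = 4 j^{2}$ ($t{\left(j \right)} = 2 j 2 j = 4 j^{2}$)
$\left(d{\left(-7,t{\left(5 \right)} \right)} + 44\right)^{2} = \left(23 + 44\right)^{2} = 67^{2} = 4489$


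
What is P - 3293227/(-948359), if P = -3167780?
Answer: -3004189379793/948359 ≈ -3.1678e+6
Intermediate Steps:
P - 3293227/(-948359) = -3167780 - 3293227/(-948359) = -3167780 - 3293227*(-1/948359) = -3167780 + 3293227/948359 = -3004189379793/948359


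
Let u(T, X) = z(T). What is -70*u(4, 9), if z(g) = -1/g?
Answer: 35/2 ≈ 17.500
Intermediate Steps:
u(T, X) = -1/T
-70*u(4, 9) = -(-70)/4 = -70*(-1/4) = 35/2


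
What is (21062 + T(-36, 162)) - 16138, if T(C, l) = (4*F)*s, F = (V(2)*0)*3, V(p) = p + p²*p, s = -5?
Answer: 4924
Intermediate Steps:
V(p) = p + p³
F = 0 (F = ((2 + 2³)*0)*3 = ((2 + 8)*0)*3 = (10*0)*3 = 0*3 = 0)
T(C, l) = 0 (T(C, l) = (4*0)*(-5) = 0*(-5) = 0)
(21062 + T(-36, 162)) - 16138 = (21062 + 0) - 16138 = 21062 - 16138 = 4924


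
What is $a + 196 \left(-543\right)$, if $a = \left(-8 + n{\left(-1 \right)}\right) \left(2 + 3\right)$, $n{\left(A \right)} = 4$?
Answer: $-106448$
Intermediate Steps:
$a = -20$ ($a = \left(-8 + 4\right) \left(2 + 3\right) = \left(-4\right) 5 = -20$)
$a + 196 \left(-543\right) = -20 + 196 \left(-543\right) = -20 - 106428 = -106448$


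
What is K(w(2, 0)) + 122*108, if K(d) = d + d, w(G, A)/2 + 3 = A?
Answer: 13164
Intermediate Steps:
w(G, A) = -6 + 2*A
K(d) = 2*d
K(w(2, 0)) + 122*108 = 2*(-6 + 2*0) + 122*108 = 2*(-6 + 0) + 13176 = 2*(-6) + 13176 = -12 + 13176 = 13164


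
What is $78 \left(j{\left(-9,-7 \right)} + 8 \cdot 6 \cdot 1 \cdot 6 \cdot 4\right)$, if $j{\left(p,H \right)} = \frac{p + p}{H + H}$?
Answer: $\frac{629694}{7} \approx 89956.0$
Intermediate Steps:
$j{\left(p,H \right)} = \frac{p}{H}$ ($j{\left(p,H \right)} = \frac{2 p}{2 H} = 2 p \frac{1}{2 H} = \frac{p}{H}$)
$78 \left(j{\left(-9,-7 \right)} + 8 \cdot 6 \cdot 1 \cdot 6 \cdot 4\right) = 78 \left(- \frac{9}{-7} + 8 \cdot 6 \cdot 1 \cdot 6 \cdot 4\right) = 78 \left(\left(-9\right) \left(- \frac{1}{7}\right) + 8 \cdot 6 \cdot 6 \cdot 4\right) = 78 \left(\frac{9}{7} + 8 \cdot 6 \cdot 24\right) = 78 \left(\frac{9}{7} + 8 \cdot 144\right) = 78 \left(\frac{9}{7} + 1152\right) = 78 \cdot \frac{8073}{7} = \frac{629694}{7}$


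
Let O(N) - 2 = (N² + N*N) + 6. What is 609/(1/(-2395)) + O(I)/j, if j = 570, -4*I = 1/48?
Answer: -15323928735743/10506240 ≈ -1.4586e+6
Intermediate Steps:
I = -1/192 (I = -¼/48 = -¼*1/48 = -1/192 ≈ -0.0052083)
O(N) = 8 + 2*N² (O(N) = 2 + ((N² + N*N) + 6) = 2 + ((N² + N²) + 6) = 2 + (2*N² + 6) = 2 + (6 + 2*N²) = 8 + 2*N²)
609/(1/(-2395)) + O(I)/j = 609/(1/(-2395)) + (8 + 2*(-1/192)²)/570 = 609/(-1/2395) + (8 + 2*(1/36864))*(1/570) = 609*(-2395) + (8 + 1/18432)*(1/570) = -1458555 + (147457/18432)*(1/570) = -1458555 + 147457/10506240 = -15323928735743/10506240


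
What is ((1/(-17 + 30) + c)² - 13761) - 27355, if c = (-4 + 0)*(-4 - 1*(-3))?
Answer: -6945795/169 ≈ -41099.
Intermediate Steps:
c = 4 (c = -4*(-4 + 3) = -4*(-1) = 4)
((1/(-17 + 30) + c)² - 13761) - 27355 = ((1/(-17 + 30) + 4)² - 13761) - 27355 = ((1/13 + 4)² - 13761) - 27355 = ((53/13)² - 13761) - 27355 = (2809/169 - 13761) - 27355 = -2322800/169 - 27355 = -6945795/169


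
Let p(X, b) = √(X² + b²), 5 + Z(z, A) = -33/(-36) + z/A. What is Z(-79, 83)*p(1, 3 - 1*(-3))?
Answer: -5015*√37/996 ≈ -30.628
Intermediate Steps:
Z(z, A) = -49/12 + z/A (Z(z, A) = -5 + (-33/(-36) + z/A) = -5 + (-33*(-1/36) + z/A) = -5 + (11/12 + z/A) = -49/12 + z/A)
Z(-79, 83)*p(1, 3 - 1*(-3)) = (-49/12 - 79/83)*√(1² + (3 - 1*(-3))²) = (-49/12 - 79*1/83)*√(1 + (3 + 3)²) = (-49/12 - 79/83)*√(1 + 6²) = -5015*√(1 + 36)/996 = -5015*√37/996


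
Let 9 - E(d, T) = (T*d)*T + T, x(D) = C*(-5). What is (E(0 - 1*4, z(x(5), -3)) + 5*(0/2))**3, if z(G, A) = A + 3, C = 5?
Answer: 729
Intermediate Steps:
x(D) = -25 (x(D) = 5*(-5) = -25)
z(G, A) = 3 + A
E(d, T) = 9 - T - d*T**2 (E(d, T) = 9 - ((T*d)*T + T) = 9 - (d*T**2 + T) = 9 - (T + d*T**2) = 9 + (-T - d*T**2) = 9 - T - d*T**2)
(E(0 - 1*4, z(x(5), -3)) + 5*(0/2))**3 = ((9 - (3 - 3) - (0 - 1*4)*(3 - 3)**2) + 5*(0/2))**3 = ((9 - 1*0 - 1*(0 - 4)*0**2) + 5*(0*(1/2)))**3 = ((9 + 0 - 1*(-4)*0) + 5*0)**3 = ((9 + 0 + 0) + 0)**3 = (9 + 0)**3 = 9**3 = 729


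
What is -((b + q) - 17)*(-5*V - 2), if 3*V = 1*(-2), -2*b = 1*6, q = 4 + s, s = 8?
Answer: 32/3 ≈ 10.667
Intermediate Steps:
q = 12 (q = 4 + 8 = 12)
b = -3 (b = -6/2 = -½*6 = -3)
V = -⅔ (V = (1*(-2))/3 = (⅓)*(-2) = -⅔ ≈ -0.66667)
-((b + q) - 17)*(-5*V - 2) = -((-3 + 12) - 17)*(-5*(-⅔) - 2) = -(9 - 17)*(10/3 - 2) = -(-8)*4/3 = -1*(-32/3) = 32/3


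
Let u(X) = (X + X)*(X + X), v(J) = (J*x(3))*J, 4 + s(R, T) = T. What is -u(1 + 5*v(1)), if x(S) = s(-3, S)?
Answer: -64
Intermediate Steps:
s(R, T) = -4 + T
x(S) = -4 + S
v(J) = -J² (v(J) = (J*(-4 + 3))*J = (J*(-1))*J = (-J)*J = -J²)
u(X) = 4*X² (u(X) = (2*X)*(2*X) = 4*X²)
-u(1 + 5*v(1)) = -4*(1 + 5*(-1*1²))² = -4*(1 + 5*(-1*1))² = -4*(1 + 5*(-1))² = -4*(1 - 5)² = -4*(-4)² = -4*16 = -1*64 = -64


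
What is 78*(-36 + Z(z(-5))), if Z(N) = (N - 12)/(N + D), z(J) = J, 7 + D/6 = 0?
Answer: -130650/47 ≈ -2779.8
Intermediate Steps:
D = -42 (D = -42 + 6*0 = -42 + 0 = -42)
Z(N) = (-12 + N)/(-42 + N) (Z(N) = (N - 12)/(N - 42) = (-12 + N)/(-42 + N))
78*(-36 + Z(z(-5))) = 78*(-36 + (-12 - 5)/(-42 - 5)) = 78*(-36 - 17/(-47)) = 78*(-36 - 1/47*(-17)) = 78*(-36 + 17/47) = 78*(-1675/47) = -130650/47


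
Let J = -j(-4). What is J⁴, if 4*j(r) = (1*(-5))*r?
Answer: 625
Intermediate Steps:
j(r) = -5*r/4 (j(r) = ((1*(-5))*r)/4 = (-5*r)/4 = -5*r/4)
J = -5 (J = -(-5)*(-4)/4 = -1*5 = -5)
J⁴ = (-5)⁴ = 625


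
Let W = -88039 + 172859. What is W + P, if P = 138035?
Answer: 222855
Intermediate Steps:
W = 84820
W + P = 84820 + 138035 = 222855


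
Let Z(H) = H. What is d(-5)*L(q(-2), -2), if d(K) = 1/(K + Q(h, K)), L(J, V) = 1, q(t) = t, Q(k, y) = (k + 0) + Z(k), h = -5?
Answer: -1/15 ≈ -0.066667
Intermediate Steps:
Q(k, y) = 2*k (Q(k, y) = (k + 0) + k = k + k = 2*k)
d(K) = 1/(-10 + K) (d(K) = 1/(K + 2*(-5)) = 1/(K - 10) = 1/(-10 + K))
d(-5)*L(q(-2), -2) = 1/(-10 - 5) = 1/(-15) = -1/15*1 = -1/15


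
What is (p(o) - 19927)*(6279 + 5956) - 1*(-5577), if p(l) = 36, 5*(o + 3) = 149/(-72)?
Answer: -243360808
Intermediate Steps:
o = -1229/360 (o = -3 + (149/(-72))/5 = -3 + (149*(-1/72))/5 = -3 + (1/5)*(-149/72) = -3 - 149/360 = -1229/360 ≈ -3.4139)
(p(o) - 19927)*(6279 + 5956) - 1*(-5577) = (36 - 19927)*(6279 + 5956) - 1*(-5577) = -19891*12235 + 5577 = -243366385 + 5577 = -243360808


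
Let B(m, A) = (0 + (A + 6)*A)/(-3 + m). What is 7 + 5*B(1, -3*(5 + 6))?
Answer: -4441/2 ≈ -2220.5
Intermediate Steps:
B(m, A) = A*(6 + A)/(-3 + m) (B(m, A) = (0 + (6 + A)*A)/(-3 + m) = (0 + A*(6 + A))/(-3 + m) = (A*(6 + A))/(-3 + m) = A*(6 + A)/(-3 + m))
7 + 5*B(1, -3*(5 + 6)) = 7 + 5*((-3*(5 + 6))*(6 - 3*(5 + 6))/(-3 + 1)) = 7 + 5*(-3*11*(6 - 3*11)/(-2)) = 7 + 5*(-33*(-½)*(6 - 33)) = 7 + 5*(-33*(-½)*(-27)) = 7 + 5*(-891/2) = 7 - 4455/2 = -4441/2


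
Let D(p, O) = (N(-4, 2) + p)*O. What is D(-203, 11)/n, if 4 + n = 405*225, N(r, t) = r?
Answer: -2277/91121 ≈ -0.024989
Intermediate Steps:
D(p, O) = O*(-4 + p) (D(p, O) = (-4 + p)*O = O*(-4 + p))
n = 91121 (n = -4 + 405*225 = -4 + 91125 = 91121)
D(-203, 11)/n = (11*(-4 - 203))/91121 = (11*(-207))*(1/91121) = -2277*1/91121 = -2277/91121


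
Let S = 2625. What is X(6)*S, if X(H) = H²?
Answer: 94500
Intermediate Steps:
X(6)*S = 6²*2625 = 36*2625 = 94500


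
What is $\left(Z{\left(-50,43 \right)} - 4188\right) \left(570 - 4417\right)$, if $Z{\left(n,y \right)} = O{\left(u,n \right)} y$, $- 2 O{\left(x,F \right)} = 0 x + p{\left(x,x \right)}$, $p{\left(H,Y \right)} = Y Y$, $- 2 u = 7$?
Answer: $\frac{136995517}{8} \approx 1.7124 \cdot 10^{7}$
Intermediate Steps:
$u = - \frac{7}{2}$ ($u = \left(- \frac{1}{2}\right) 7 = - \frac{7}{2} \approx -3.5$)
$p{\left(H,Y \right)} = Y^{2}$
$O{\left(x,F \right)} = - \frac{x^{2}}{2}$ ($O{\left(x,F \right)} = - \frac{0 x + x^{2}}{2} = - \frac{0 + x^{2}}{2} = - \frac{x^{2}}{2}$)
$Z{\left(n,y \right)} = - \frac{49 y}{8}$ ($Z{\left(n,y \right)} = - \frac{\left(- \frac{7}{2}\right)^{2}}{2} y = \left(- \frac{1}{2}\right) \frac{49}{4} y = - \frac{49 y}{8}$)
$\left(Z{\left(-50,43 \right)} - 4188\right) \left(570 - 4417\right) = \left(\left(- \frac{49}{8}\right) 43 - 4188\right) \left(570 - 4417\right) = \left(- \frac{2107}{8} - 4188\right) \left(-3847\right) = \left(- \frac{35611}{8}\right) \left(-3847\right) = \frac{136995517}{8}$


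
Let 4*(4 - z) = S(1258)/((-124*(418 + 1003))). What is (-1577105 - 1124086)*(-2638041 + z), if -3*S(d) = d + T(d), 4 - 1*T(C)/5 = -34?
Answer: 627800914608678691/88102 ≈ 7.1258e+12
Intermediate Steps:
T(C) = 190 (T(C) = 20 - 5*(-34) = 20 + 170 = 190)
S(d) = -190/3 - d/3 (S(d) = -(d + 190)/3 = -(190 + d)/3 = -190/3 - d/3)
z = 1057043/264306 (z = 4 - (-190/3 - ⅓*1258)/(4*((-124*(418 + 1003)))) = 4 - (-190/3 - 1258/3)/(4*((-124*1421))) = 4 - (-362)/(3*(-176204)) = 4 - (-362)*(-1)/(3*176204) = 4 - ¼*362/132153 = 4 - 181/264306 = 1057043/264306 ≈ 3.9993)
(-1577105 - 1124086)*(-2638041 + z) = (-1577105 - 1124086)*(-2638041 + 1057043/264306) = -2701191*(-697249007503/264306) = 627800914608678691/88102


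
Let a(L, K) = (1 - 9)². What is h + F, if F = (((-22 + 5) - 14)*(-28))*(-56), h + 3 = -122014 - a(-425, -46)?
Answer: -170689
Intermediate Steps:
a(L, K) = 64 (a(L, K) = (-8)² = 64)
h = -122081 (h = -3 + (-122014 - 1*64) = -3 + (-122014 - 64) = -3 - 122078 = -122081)
F = -48608 (F = ((-17 - 14)*(-28))*(-56) = -31*(-28)*(-56) = 868*(-56) = -48608)
h + F = -122081 - 48608 = -170689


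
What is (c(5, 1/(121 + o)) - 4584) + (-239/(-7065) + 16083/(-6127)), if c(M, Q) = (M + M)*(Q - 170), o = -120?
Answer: -271696399912/43287255 ≈ -6276.6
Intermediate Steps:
c(M, Q) = 2*M*(-170 + Q) (c(M, Q) = (2*M)*(-170 + Q) = 2*M*(-170 + Q))
(c(5, 1/(121 + o)) - 4584) + (-239/(-7065) + 16083/(-6127)) = (2*5*(-170 + 1/(121 - 120)) - 4584) + (-239/(-7065) + 16083/(-6127)) = (2*5*(-170 + 1/1) - 4584) + (-239*(-1/7065) + 16083*(-1/6127)) = (2*5*(-170 + 1) - 4584) + (239/7065 - 16083/6127) = (2*5*(-169) - 4584) - 112162042/43287255 = (-1690 - 4584) - 112162042/43287255 = -6274 - 112162042/43287255 = -271696399912/43287255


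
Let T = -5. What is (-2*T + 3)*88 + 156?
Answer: 1300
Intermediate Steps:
(-2*T + 3)*88 + 156 = (-2*(-5) + 3)*88 + 156 = (10 + 3)*88 + 156 = 13*88 + 156 = 1144 + 156 = 1300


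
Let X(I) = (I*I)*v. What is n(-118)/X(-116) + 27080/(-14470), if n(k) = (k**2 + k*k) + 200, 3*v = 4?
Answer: -1499939/4867708 ≈ -0.30814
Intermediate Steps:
v = 4/3 (v = (1/3)*4 = 4/3 ≈ 1.3333)
n(k) = 200 + 2*k**2 (n(k) = (k**2 + k**2) + 200 = 2*k**2 + 200 = 200 + 2*k**2)
X(I) = 4*I**2/3 (X(I) = (I*I)*(4/3) = I**2*(4/3) = 4*I**2/3)
n(-118)/X(-116) + 27080/(-14470) = (200 + 2*(-118)**2)/(((4/3)*(-116)**2)) + 27080/(-14470) = (200 + 2*13924)/(((4/3)*13456)) + 27080*(-1/14470) = (200 + 27848)/(53824/3) - 2708/1447 = 28048*(3/53824) - 2708/1447 = 5259/3364 - 2708/1447 = -1499939/4867708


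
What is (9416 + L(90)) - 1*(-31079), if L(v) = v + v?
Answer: 40675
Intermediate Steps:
L(v) = 2*v
(9416 + L(90)) - 1*(-31079) = (9416 + 2*90) - 1*(-31079) = (9416 + 180) + 31079 = 9596 + 31079 = 40675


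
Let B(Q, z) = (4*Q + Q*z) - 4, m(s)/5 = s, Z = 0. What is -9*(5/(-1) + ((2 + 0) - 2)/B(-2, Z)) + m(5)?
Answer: 70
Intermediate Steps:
m(s) = 5*s
B(Q, z) = -4 + 4*Q + Q*z
-9*(5/(-1) + ((2 + 0) - 2)/B(-2, Z)) + m(5) = -9*(5/(-1) + ((2 + 0) - 2)/(-4 + 4*(-2) - 2*0)) + 5*5 = -9*(5*(-1) + (2 - 2)/(-4 - 8 + 0)) + 25 = -9*(-5 + 0/(-12)) + 25 = -9*(-5 + 0*(-1/12)) + 25 = -9*(-5 + 0) + 25 = -9*(-5) + 25 = 45 + 25 = 70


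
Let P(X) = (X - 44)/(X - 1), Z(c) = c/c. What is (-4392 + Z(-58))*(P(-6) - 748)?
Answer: 22771726/7 ≈ 3.2531e+6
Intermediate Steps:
Z(c) = 1
P(X) = (-44 + X)/(-1 + X)
(-4392 + Z(-58))*(P(-6) - 748) = (-4392 + 1)*((-44 - 6)/(-1 - 6) - 748) = -4391*(-50/(-7) - 748) = -4391*(-⅐*(-50) - 748) = -4391*(50/7 - 748) = -4391*(-5186/7) = 22771726/7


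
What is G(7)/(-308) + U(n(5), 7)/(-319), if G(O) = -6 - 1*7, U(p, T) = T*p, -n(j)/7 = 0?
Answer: 13/308 ≈ 0.042208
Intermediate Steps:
n(j) = 0 (n(j) = -7*0 = 0)
G(O) = -13 (G(O) = -6 - 7 = -13)
G(7)/(-308) + U(n(5), 7)/(-319) = -13/(-308) + (7*0)/(-319) = -13*(-1/308) + 0*(-1/319) = 13/308 + 0 = 13/308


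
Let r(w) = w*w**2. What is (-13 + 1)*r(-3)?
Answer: 324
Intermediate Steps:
r(w) = w**3
(-13 + 1)*r(-3) = (-13 + 1)*(-3)**3 = -12*(-27) = 324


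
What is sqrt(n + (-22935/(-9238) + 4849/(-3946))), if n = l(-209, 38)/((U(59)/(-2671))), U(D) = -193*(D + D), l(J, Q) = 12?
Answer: sqrt(28658404735109511107114)/103772999069 ≈ 1.6313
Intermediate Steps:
U(D) = -386*D
n = 16026/11387 (n = 12/((-386*59/(-2671))) = 12/((-22774*(-1/2671))) = 12/(22774/2671) = 12*(2671/22774) = 16026/11387 ≈ 1.4074)
sqrt(n + (-22935/(-9238) + 4849/(-3946))) = sqrt(16026/11387 + (-22935/(-9238) + 4849/(-3946))) = sqrt(16026/11387 + (-22935*(-1/9238) + 4849*(-1/3946))) = sqrt(16026/11387 + (22935/9238 - 4849/3946)) = sqrt(16026/11387 + 11426612/9113287) = sqrt(276164368306/103772999069) = sqrt(28658404735109511107114)/103772999069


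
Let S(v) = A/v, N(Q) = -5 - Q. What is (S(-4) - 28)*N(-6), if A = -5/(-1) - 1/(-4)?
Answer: -469/16 ≈ -29.313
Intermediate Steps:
A = 21/4 (A = -5*(-1) - 1*(-1/4) = 5 + 1/4 = 21/4 ≈ 5.2500)
S(v) = 21/(4*v)
(S(-4) - 28)*N(-6) = ((21/4)/(-4) - 28)*(-5 - 1*(-6)) = ((21/4)*(-1/4) - 28)*(-5 + 6) = (-21/16 - 28)*1 = -469/16*1 = -469/16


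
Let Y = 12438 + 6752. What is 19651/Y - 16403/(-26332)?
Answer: 416111851/252655540 ≈ 1.6470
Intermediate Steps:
Y = 19190
19651/Y - 16403/(-26332) = 19651/19190 - 16403/(-26332) = 19651*(1/19190) - 16403*(-1/26332) = 19651/19190 + 16403/26332 = 416111851/252655540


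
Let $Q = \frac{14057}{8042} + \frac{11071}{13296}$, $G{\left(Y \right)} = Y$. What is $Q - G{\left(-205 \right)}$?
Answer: $\frac{11097926707}{53463216} \approx 207.58$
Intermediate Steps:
$Q = \frac{137967427}{53463216}$ ($Q = 14057 \cdot \frac{1}{8042} + 11071 \cdot \frac{1}{13296} = \frac{14057}{8042} + \frac{11071}{13296} = \frac{137967427}{53463216} \approx 2.5806$)
$Q - G{\left(-205 \right)} = \frac{137967427}{53463216} - -205 = \frac{137967427}{53463216} + 205 = \frac{11097926707}{53463216}$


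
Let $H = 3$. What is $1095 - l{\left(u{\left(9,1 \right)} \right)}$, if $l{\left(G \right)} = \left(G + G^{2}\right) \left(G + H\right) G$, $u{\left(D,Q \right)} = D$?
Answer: $-8625$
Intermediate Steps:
$l{\left(G \right)} = G \left(3 + G\right) \left(G + G^{2}\right)$ ($l{\left(G \right)} = \left(G + G^{2}\right) \left(G + 3\right) G = \left(G + G^{2}\right) \left(3 + G\right) G = \left(3 + G\right) \left(G + G^{2}\right) G = G \left(3 + G\right) \left(G + G^{2}\right)$)
$1095 - l{\left(u{\left(9,1 \right)} \right)} = 1095 - 9^{2} \left(3 + 9^{2} + 4 \cdot 9\right) = 1095 - 81 \left(3 + 81 + 36\right) = 1095 - 81 \cdot 120 = 1095 - 9720 = -8625$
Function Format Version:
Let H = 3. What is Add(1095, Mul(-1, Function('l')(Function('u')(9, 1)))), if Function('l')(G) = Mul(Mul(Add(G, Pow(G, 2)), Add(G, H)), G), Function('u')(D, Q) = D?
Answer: -8625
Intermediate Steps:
Function('l')(G) = Mul(G, Add(3, G), Add(G, Pow(G, 2))) (Function('l')(G) = Mul(Mul(Add(G, Pow(G, 2)), Add(G, 3)), G) = Mul(Mul(Add(G, Pow(G, 2)), Add(3, G)), G) = Mul(Mul(Add(3, G), Add(G, Pow(G, 2))), G) = Mul(G, Add(3, G), Add(G, Pow(G, 2))))
Add(1095, Mul(-1, Function('l')(Function('u')(9, 1)))) = Add(1095, Mul(-1, Mul(Pow(9, 2), Add(3, Pow(9, 2), Mul(4, 9))))) = Add(1095, Mul(-1, Mul(81, Add(3, 81, 36)))) = Add(1095, Mul(-1, Mul(81, 120))) = Add(1095, Mul(-1, 9720)) = Add(1095, -9720) = -8625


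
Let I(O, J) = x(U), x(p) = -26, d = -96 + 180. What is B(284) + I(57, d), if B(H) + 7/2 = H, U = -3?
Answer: 509/2 ≈ 254.50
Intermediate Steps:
d = 84
B(H) = -7/2 + H
I(O, J) = -26
B(284) + I(57, d) = (-7/2 + 284) - 26 = 561/2 - 26 = 509/2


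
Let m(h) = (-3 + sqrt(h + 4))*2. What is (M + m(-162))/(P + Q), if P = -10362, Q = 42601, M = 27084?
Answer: 27078/32239 + 2*I*sqrt(158)/32239 ≈ 0.83991 + 0.00077979*I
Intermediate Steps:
m(h) = -6 + 2*sqrt(4 + h) (m(h) = (-3 + sqrt(4 + h))*2 = -6 + 2*sqrt(4 + h))
(M + m(-162))/(P + Q) = (27084 + (-6 + 2*sqrt(4 - 162)))/(-10362 + 42601) = (27084 + (-6 + 2*sqrt(-158)))/32239 = (27084 + (-6 + 2*(I*sqrt(158))))*(1/32239) = (27084 + (-6 + 2*I*sqrt(158)))*(1/32239) = (27078 + 2*I*sqrt(158))*(1/32239) = 27078/32239 + 2*I*sqrt(158)/32239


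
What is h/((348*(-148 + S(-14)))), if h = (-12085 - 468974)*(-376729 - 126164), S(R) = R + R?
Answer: -80640401229/20416 ≈ -3.9499e+6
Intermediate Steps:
S(R) = 2*R
h = 241921203687 (h = -481059*(-502893) = 241921203687)
h/((348*(-148 + S(-14)))) = 241921203687/((348*(-148 + 2*(-14)))) = 241921203687/((348*(-148 - 28))) = 241921203687/((348*(-176))) = 241921203687/(-61248) = 241921203687*(-1/61248) = -80640401229/20416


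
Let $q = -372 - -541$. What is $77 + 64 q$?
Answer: $10893$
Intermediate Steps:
$q = 169$ ($q = -372 + 541 = 169$)
$77 + 64 q = 77 + 64 \cdot 169 = 77 + 10816 = 10893$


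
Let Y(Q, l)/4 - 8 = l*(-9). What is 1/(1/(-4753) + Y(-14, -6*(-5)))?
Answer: -4753/4981145 ≈ -0.00095420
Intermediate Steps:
Y(Q, l) = 32 - 36*l (Y(Q, l) = 32 + 4*(l*(-9)) = 32 + 4*(-9*l) = 32 - 36*l)
1/(1/(-4753) + Y(-14, -6*(-5))) = 1/(1/(-4753) + (32 - (-216)*(-5))) = 1/(-1/4753 + (32 - 36*30)) = 1/(-1/4753 + (32 - 1080)) = 1/(-1/4753 - 1048) = 1/(-4981145/4753) = -4753/4981145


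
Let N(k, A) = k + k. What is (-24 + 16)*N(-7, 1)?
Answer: 112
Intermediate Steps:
N(k, A) = 2*k
(-24 + 16)*N(-7, 1) = (-24 + 16)*(2*(-7)) = -8*(-14) = 112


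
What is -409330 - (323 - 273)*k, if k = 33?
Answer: -410980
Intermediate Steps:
-409330 - (323 - 273)*k = -409330 - (323 - 273)*33 = -409330 - 50*33 = -409330 - 1*1650 = -409330 - 1650 = -410980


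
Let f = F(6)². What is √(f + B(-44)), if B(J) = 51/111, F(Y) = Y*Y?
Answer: √1774853/37 ≈ 36.006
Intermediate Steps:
F(Y) = Y²
B(J) = 17/37 (B(J) = 51*(1/111) = 17/37)
f = 1296 (f = (6²)² = 36² = 1296)
√(f + B(-44)) = √(1296 + 17/37) = √(47969/37) = √1774853/37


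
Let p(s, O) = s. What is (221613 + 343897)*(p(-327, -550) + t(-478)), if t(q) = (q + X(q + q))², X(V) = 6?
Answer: 125801658070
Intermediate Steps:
t(q) = (6 + q)² (t(q) = (q + 6)² = (6 + q)²)
(221613 + 343897)*(p(-327, -550) + t(-478)) = (221613 + 343897)*(-327 + (6 - 478)²) = 565510*(-327 + (-472)²) = 565510*(-327 + 222784) = 565510*222457 = 125801658070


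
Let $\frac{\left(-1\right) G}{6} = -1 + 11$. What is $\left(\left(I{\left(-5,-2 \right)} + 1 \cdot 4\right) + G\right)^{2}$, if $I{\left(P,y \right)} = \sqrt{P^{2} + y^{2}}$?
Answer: $\left(56 - \sqrt{29}\right)^{2} \approx 2561.9$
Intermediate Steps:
$G = -60$ ($G = - 6 \left(-1 + 11\right) = \left(-6\right) 10 = -60$)
$\left(\left(I{\left(-5,-2 \right)} + 1 \cdot 4\right) + G\right)^{2} = \left(\left(\sqrt{\left(-5\right)^{2} + \left(-2\right)^{2}} + 1 \cdot 4\right) - 60\right)^{2} = \left(\left(\sqrt{25 + 4} + 4\right) - 60\right)^{2} = \left(\left(\sqrt{29} + 4\right) - 60\right)^{2} = \left(\left(4 + \sqrt{29}\right) - 60\right)^{2} = \left(-56 + \sqrt{29}\right)^{2}$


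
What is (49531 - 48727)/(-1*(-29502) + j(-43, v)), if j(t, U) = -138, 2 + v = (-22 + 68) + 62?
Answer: 67/2447 ≈ 0.027380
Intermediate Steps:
v = 106 (v = -2 + ((-22 + 68) + 62) = -2 + (46 + 62) = -2 + 108 = 106)
(49531 - 48727)/(-1*(-29502) + j(-43, v)) = (49531 - 48727)/(-1*(-29502) - 138) = 804/(29502 - 138) = 804/29364 = 804*(1/29364) = 67/2447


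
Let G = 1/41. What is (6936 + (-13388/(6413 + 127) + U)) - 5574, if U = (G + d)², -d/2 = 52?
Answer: 33450873478/2748435 ≈ 12171.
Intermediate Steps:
d = -104 (d = -2*52 = -104)
G = 1/41 ≈ 0.024390
U = 18173169/1681 (U = (1/41 - 104)² = (-4263/41)² = 18173169/1681 ≈ 10811.)
(6936 + (-13388/(6413 + 127) + U)) - 5574 = (6936 + (-13388/(6413 + 127) + 18173169/1681)) - 5574 = (6936 + (-13388/6540 + 18173169/1681)) - 5574 = (6936 + (-13388*1/6540 + 18173169/1681)) - 5574 = (6936 + (-3347/1635 + 18173169/1681)) - 5574 = (6936 + 29707505008/2748435) - 5574 = 48770650168/2748435 - 5574 = 33450873478/2748435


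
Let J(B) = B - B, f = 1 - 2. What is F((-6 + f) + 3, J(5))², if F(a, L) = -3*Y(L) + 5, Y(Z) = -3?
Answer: 196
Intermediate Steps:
f = -1
J(B) = 0
F(a, L) = 14 (F(a, L) = -3*(-3) + 5 = 9 + 5 = 14)
F((-6 + f) + 3, J(5))² = 14² = 196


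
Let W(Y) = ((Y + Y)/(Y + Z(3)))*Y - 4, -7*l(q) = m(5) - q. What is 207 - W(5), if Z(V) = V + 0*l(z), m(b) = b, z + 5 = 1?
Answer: 819/4 ≈ 204.75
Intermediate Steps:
z = -4 (z = -5 + 1 = -4)
l(q) = -5/7 + q/7 (l(q) = -(5 - q)/7 = -5/7 + q/7)
Z(V) = V (Z(V) = V + 0*(-5/7 + (⅐)*(-4)) = V + 0*(-5/7 - 4/7) = V + 0*(-9/7) = V + 0 = V)
W(Y) = -4 + 2*Y²/(3 + Y) (W(Y) = ((Y + Y)/(Y + 3))*Y - 4 = ((2*Y)/(3 + Y))*Y - 4 = (2*Y/(3 + Y))*Y - 4 = 2*Y²/(3 + Y) - 4 = -4 + 2*Y²/(3 + Y))
207 - W(5) = 207 - 2*(-6 + 5² - 2*5)/(3 + 5) = 207 - 2*(-6 + 25 - 10)/8 = 207 - 2*9/8 = 207 - 1*9/4 = 207 - 9/4 = 819/4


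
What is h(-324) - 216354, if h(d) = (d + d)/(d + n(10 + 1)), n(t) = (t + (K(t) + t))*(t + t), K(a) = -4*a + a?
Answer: -61227858/283 ≈ -2.1635e+5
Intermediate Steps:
K(a) = -3*a
n(t) = -2*t² (n(t) = (t + (-3*t + t))*(t + t) = (t - 2*t)*(2*t) = (-t)*(2*t) = -2*t²)
h(d) = 2*d/(-242 + d) (h(d) = (d + d)/(d - 2*(10 + 1)²) = (2*d)/(d - 2*11²) = (2*d)/(d - 2*121) = (2*d)/(d - 242) = (2*d)/(-242 + d) = 2*d/(-242 + d))
h(-324) - 216354 = 2*(-324)/(-242 - 324) - 216354 = 2*(-324)/(-566) - 216354 = 2*(-324)*(-1/566) - 216354 = 324/283 - 216354 = -61227858/283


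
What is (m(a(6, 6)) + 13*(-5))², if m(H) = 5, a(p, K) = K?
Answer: 3600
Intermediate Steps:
(m(a(6, 6)) + 13*(-5))² = (5 + 13*(-5))² = (5 - 65)² = (-60)² = 3600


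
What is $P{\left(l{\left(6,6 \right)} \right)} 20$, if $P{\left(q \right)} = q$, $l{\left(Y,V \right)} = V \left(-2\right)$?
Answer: $-240$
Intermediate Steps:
$l{\left(Y,V \right)} = - 2 V$
$P{\left(l{\left(6,6 \right)} \right)} 20 = \left(-2\right) 6 \cdot 20 = \left(-12\right) 20 = -240$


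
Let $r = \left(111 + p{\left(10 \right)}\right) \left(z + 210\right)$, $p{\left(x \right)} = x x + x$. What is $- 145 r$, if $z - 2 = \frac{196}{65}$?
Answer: $-6890168$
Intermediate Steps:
$p{\left(x \right)} = x + x^{2}$ ($p{\left(x \right)} = x^{2} + x = x + x^{2}$)
$z = \frac{326}{65}$ ($z = 2 + \frac{196}{65} = \frac{326}{65} \approx 5.0154$)
$r = \frac{237592}{5}$ ($r = \left(111 + 10 \left(1 + 10\right)\right) \left(\frac{326}{65} + 210\right) = \left(111 + 10 \cdot 11\right) \frac{13976}{65} = \left(111 + 110\right) \frac{13976}{65} = 221 \cdot \frac{13976}{65} = \frac{237592}{5} \approx 47518.0$)
$- 145 r = \left(-145\right) \frac{237592}{5} = -6890168$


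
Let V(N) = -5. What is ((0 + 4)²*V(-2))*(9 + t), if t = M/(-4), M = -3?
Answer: -780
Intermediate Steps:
t = ¾ (t = -3/(-4) = -3*(-¼) = ¾ ≈ 0.75000)
((0 + 4)²*V(-2))*(9 + t) = ((0 + 4)²*(-5))*(9 + ¾) = (4²*(-5))*(39/4) = (16*(-5))*(39/4) = -80*39/4 = -780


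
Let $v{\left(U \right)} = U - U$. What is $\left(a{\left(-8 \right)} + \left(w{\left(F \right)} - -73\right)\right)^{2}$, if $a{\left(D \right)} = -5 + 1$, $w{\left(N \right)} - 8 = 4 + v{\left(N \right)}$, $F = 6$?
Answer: $6561$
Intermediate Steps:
$v{\left(U \right)} = 0$
$w{\left(N \right)} = 12$ ($w{\left(N \right)} = 8 + \left(4 + 0\right) = 8 + 4 = 12$)
$a{\left(D \right)} = -4$
$\left(a{\left(-8 \right)} + \left(w{\left(F \right)} - -73\right)\right)^{2} = \left(-4 + \left(12 - -73\right)\right)^{2} = \left(-4 + \left(12 + 73\right)\right)^{2} = \left(-4 + 85\right)^{2} = 81^{2} = 6561$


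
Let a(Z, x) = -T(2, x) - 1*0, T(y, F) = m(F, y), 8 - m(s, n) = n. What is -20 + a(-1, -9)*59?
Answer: -374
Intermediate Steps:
m(s, n) = 8 - n
T(y, F) = 8 - y
a(Z, x) = -6 (a(Z, x) = -(8 - 1*2) - 1*0 = -(8 - 2) + 0 = -1*6 + 0 = -6 + 0 = -6)
-20 + a(-1, -9)*59 = -20 - 6*59 = -20 - 354 = -374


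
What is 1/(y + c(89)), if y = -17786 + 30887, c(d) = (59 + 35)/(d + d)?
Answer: 89/1166036 ≈ 7.6327e-5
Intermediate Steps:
c(d) = 47/d (c(d) = 94/((2*d)) = 94*(1/(2*d)) = 47/d)
y = 13101
1/(y + c(89)) = 1/(13101 + 47/89) = 1/(1166036/89) = 89/1166036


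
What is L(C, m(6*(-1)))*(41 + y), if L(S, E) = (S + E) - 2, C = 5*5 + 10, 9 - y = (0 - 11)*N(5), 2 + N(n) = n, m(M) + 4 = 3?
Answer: 2656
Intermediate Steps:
m(M) = -1 (m(M) = -4 + 3 = -1)
N(n) = -2 + n
y = 42 (y = 9 - (0 - 11)*(-2 + 5) = 9 - (-11)*3 = 9 - 1*(-33) = 9 + 33 = 42)
C = 35 (C = 25 + 10 = 35)
L(S, E) = -2 + E + S (L(S, E) = (E + S) - 2 = -2 + E + S)
L(C, m(6*(-1)))*(41 + y) = (-2 - 1 + 35)*(41 + 42) = 32*83 = 2656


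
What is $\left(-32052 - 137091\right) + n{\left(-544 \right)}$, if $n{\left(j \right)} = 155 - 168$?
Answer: $-169156$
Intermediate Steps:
$n{\left(j \right)} = -13$
$\left(-32052 - 137091\right) + n{\left(-544 \right)} = \left(-32052 - 137091\right) - 13 = -169143 - 13 = -169156$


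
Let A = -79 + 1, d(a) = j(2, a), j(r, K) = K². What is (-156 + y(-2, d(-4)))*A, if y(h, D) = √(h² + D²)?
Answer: 12168 - 156*√65 ≈ 10910.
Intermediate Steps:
d(a) = a²
A = -78
y(h, D) = √(D² + h²)
(-156 + y(-2, d(-4)))*A = (-156 + √(((-4)²)² + (-2)²))*(-78) = (-156 + √(16² + 4))*(-78) = (-156 + √(256 + 4))*(-78) = (-156 + √260)*(-78) = (-156 + 2*√65)*(-78) = 12168 - 156*√65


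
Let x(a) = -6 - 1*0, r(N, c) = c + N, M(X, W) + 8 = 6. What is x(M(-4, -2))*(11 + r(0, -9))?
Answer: -12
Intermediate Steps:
M(X, W) = -2 (M(X, W) = -8 + 6 = -2)
r(N, c) = N + c
x(a) = -6 (x(a) = -6 + 0 = -6)
x(M(-4, -2))*(11 + r(0, -9)) = -6*(11 + (0 - 9)) = -6*(11 - 9) = -6*2 = -12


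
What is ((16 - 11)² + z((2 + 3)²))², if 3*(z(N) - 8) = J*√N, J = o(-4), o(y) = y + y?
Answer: 3481/9 ≈ 386.78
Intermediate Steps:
o(y) = 2*y
J = -8 (J = 2*(-4) = -8)
z(N) = 8 - 8*√N/3 (z(N) = 8 + (-8*√N)/3 = 8 - 8*√N/3)
((16 - 11)² + z((2 + 3)²))² = ((16 - 11)² + (8 - 8*√((2 + 3)²)/3))² = (5² + (8 - 8*√(5²)/3))² = (25 + (8 - 8*√25/3))² = (25 + (8 - 8/3*5))² = (25 + (8 - 40/3))² = (25 - 16/3)² = (59/3)² = 3481/9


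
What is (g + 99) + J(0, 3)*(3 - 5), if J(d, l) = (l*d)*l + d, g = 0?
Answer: 99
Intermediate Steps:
J(d, l) = d + d*l**2 (J(d, l) = (d*l)*l + d = d*l**2 + d = d + d*l**2)
(g + 99) + J(0, 3)*(3 - 5) = (0 + 99) + (0*(1 + 3**2))*(3 - 5) = 99 + (0*(1 + 9))*(-2) = 99 + (0*10)*(-2) = 99 + 0*(-2) = 99 + 0 = 99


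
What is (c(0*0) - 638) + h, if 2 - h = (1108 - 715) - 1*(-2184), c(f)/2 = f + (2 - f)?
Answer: -3209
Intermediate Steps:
c(f) = 4 (c(f) = 2*(f + (2 - f)) = 2*2 = 4)
h = -2575 (h = 2 - ((1108 - 715) - 1*(-2184)) = 2 - (393 + 2184) = 2 - 1*2577 = 2 - 2577 = -2575)
(c(0*0) - 638) + h = (4 - 638) - 2575 = -634 - 2575 = -3209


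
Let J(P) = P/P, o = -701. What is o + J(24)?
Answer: -700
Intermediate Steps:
J(P) = 1
o + J(24) = -701 + 1 = -700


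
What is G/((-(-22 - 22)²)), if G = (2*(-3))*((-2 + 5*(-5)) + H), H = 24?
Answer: -9/968 ≈ -0.0092975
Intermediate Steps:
G = 18 (G = (2*(-3))*((-2 + 5*(-5)) + 24) = -6*((-2 - 25) + 24) = -6*(-27 + 24) = -6*(-3) = 18)
G/((-(-22 - 22)²)) = 18/((-(-22 - 22)²)) = 18/((-1*(-44)²)) = 18/((-1*1936)) = 18/(-1936) = 18*(-1/1936) = -9/968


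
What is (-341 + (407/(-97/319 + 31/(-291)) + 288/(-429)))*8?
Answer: -1117700042/104819 ≈ -10663.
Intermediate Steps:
(-341 + (407/(-97/319 + 31/(-291)) + 288/(-429)))*8 = (-341 + (407/(-97*1/319 + 31*(-1/291)) + 288*(-1/429)))*8 = (-341 + (407/(-97/319 - 31/291) - 96/143))*8 = (-341 + (407/(-38116/92829) - 96/143))*8 = (-341 + (407*(-92829/38116) - 96/143))*8 = (-341 + (-37781403/38116 - 96/143))*8 = (-341 - 415876905/419276)*8 = -558850021/419276*8 = -1117700042/104819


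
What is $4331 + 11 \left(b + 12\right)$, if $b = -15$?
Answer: $4298$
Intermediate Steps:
$4331 + 11 \left(b + 12\right) = 4331 + 11 \left(-15 + 12\right) = 4331 + 11 \left(-3\right) = 4331 - 33 = 4298$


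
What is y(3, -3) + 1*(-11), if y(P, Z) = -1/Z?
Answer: -32/3 ≈ -10.667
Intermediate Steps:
y(3, -3) + 1*(-11) = -1/(-3) + 1*(-11) = -1*(-⅓) - 11 = ⅓ - 11 = -32/3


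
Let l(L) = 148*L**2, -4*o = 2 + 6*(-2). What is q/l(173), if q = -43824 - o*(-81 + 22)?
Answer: -87353/8858984 ≈ -0.0098604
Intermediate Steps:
o = 5/2 (o = -(2 + 6*(-2))/4 = -(2 - 12)/4 = -1/4*(-10) = 5/2 ≈ 2.5000)
q = -87353/2 (q = -43824 - 5*(-81 + 22)/2 = -43824 - 5*(-59)/2 = -43824 - 1*(-295/2) = -43824 + 295/2 = -87353/2 ≈ -43677.)
q/l(173) = -87353/(2*(148*173**2)) = -87353/(2*(148*29929)) = -87353/2/4429492 = -87353/2*1/4429492 = -87353/8858984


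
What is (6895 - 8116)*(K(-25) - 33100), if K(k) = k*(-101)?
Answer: 37332075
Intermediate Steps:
K(k) = -101*k
(6895 - 8116)*(K(-25) - 33100) = (6895 - 8116)*(-101*(-25) - 33100) = -1221*(2525 - 33100) = -1221*(-30575) = 37332075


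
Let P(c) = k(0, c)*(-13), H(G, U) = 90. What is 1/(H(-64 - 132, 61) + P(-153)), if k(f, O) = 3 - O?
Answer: -1/1938 ≈ -0.00051600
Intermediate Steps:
P(c) = -39 + 13*c (P(c) = (3 - c)*(-13) = -39 + 13*c)
1/(H(-64 - 132, 61) + P(-153)) = 1/(90 + (-39 + 13*(-153))) = 1/(90 + (-39 - 1989)) = 1/(90 - 2028) = 1/(-1938) = -1/1938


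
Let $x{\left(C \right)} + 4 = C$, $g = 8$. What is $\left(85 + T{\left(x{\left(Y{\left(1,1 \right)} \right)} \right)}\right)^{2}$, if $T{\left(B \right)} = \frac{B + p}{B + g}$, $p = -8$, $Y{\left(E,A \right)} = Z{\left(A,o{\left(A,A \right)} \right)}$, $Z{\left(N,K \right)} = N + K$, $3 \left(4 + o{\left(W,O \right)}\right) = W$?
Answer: $5476$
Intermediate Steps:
$o{\left(W,O \right)} = -4 + \frac{W}{3}$
$Z{\left(N,K \right)} = K + N$
$Y{\left(E,A \right)} = -4 + \frac{4 A}{3}$ ($Y{\left(E,A \right)} = \left(-4 + \frac{A}{3}\right) + A = -4 + \frac{4 A}{3}$)
$x{\left(C \right)} = -4 + C$
$T{\left(B \right)} = \frac{-8 + B}{8 + B}$ ($T{\left(B \right)} = \frac{B - 8}{B + 8} = \frac{-8 + B}{8 + B}$)
$\left(85 + T{\left(x{\left(Y{\left(1,1 \right)} \right)} \right)}\right)^{2} = \left(85 + \frac{-8 + \left(-4 + \left(-4 + \frac{4}{3} \cdot 1\right)\right)}{8 + \left(-4 + \left(-4 + \frac{4}{3} \cdot 1\right)\right)}\right)^{2} = \left(85 + \frac{-8 + \left(-4 + \left(-4 + \frac{4}{3}\right)\right)}{8 + \left(-4 + \left(-4 + \frac{4}{3}\right)\right)}\right)^{2} = \left(85 + \frac{-8 - \frac{20}{3}}{8 - \frac{20}{3}}\right)^{2} = \left(85 + \frac{1}{\frac{4}{3}} \left(- \frac{44}{3}\right)\right)^{2} = \left(85 + \frac{3}{4} \left(- \frac{44}{3}\right)\right)^{2} = \left(85 - 11\right)^{2} = 74^{2} = 5476$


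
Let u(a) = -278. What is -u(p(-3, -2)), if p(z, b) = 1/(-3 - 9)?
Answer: 278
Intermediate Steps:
p(z, b) = -1/12 (p(z, b) = 1/(-12) = -1/12)
-u(p(-3, -2)) = -1*(-278) = 278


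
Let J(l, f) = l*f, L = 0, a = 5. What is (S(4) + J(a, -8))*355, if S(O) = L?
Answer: -14200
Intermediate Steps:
S(O) = 0
J(l, f) = f*l
(S(4) + J(a, -8))*355 = (0 - 8*5)*355 = (0 - 40)*355 = -40*355 = -14200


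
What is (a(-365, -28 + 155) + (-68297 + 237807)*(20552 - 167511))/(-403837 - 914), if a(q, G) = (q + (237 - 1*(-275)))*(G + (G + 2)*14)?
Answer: 24910735939/404751 ≈ 61546.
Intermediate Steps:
a(q, G) = (28 + 15*G)*(512 + q) (a(q, G) = (q + (237 + 275))*(G + (2 + G)*14) = (q + 512)*(G + (28 + 14*G)) = (512 + q)*(28 + 15*G) = (28 + 15*G)*(512 + q))
(a(-365, -28 + 155) + (-68297 + 237807)*(20552 - 167511))/(-403837 - 914) = ((14336 + 28*(-365) + 7680*(-28 + 155) + 15*(-28 + 155)*(-365)) + (-68297 + 237807)*(20552 - 167511))/(-403837 - 914) = ((14336 - 10220 + 7680*127 + 15*127*(-365)) + 169510*(-146959))/(-404751) = ((14336 - 10220 + 975360 - 695325) - 24911020090)*(-1/404751) = (284151 - 24911020090)*(-1/404751) = -24910735939*(-1/404751) = 24910735939/404751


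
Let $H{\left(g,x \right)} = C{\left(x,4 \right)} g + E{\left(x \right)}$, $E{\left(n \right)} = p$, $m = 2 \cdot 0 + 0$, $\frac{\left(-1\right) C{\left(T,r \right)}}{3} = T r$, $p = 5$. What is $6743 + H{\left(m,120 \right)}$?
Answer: $6748$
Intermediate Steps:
$C{\left(T,r \right)} = - 3 T r$
$m = 0$ ($m = 0 + 0 = 0$)
$E{\left(n \right)} = 5$
$H{\left(g,x \right)} = 5 - 12 g x$ ($H{\left(g,x \right)} = \left(-3\right) x 4 g + 5 = - 12 x g + 5 = - 12 g x + 5 = 5 - 12 g x$)
$6743 + H{\left(m,120 \right)} = 6743 + \left(5 - 0 \cdot 120\right) = 6743 + \left(5 + 0\right) = 6743 + 5 = 6748$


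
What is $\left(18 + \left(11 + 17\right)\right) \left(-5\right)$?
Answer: $-230$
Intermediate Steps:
$\left(18 + \left(11 + 17\right)\right) \left(-5\right) = \left(18 + 28\right) \left(-5\right) = 46 \left(-5\right) = -230$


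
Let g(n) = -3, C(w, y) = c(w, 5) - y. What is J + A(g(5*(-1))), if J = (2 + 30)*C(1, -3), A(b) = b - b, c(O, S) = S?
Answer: 256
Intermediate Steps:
C(w, y) = 5 - y
A(b) = 0
J = 256 (J = (2 + 30)*(5 - 1*(-3)) = 32*(5 + 3) = 32*8 = 256)
J + A(g(5*(-1))) = 256 + 0 = 256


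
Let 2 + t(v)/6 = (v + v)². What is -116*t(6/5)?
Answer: -65424/25 ≈ -2617.0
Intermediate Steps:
t(v) = -12 + 24*v² (t(v) = -12 + 6*(v + v)² = -12 + 6*(2*v)² = -12 + 6*(4*v²) = -12 + 24*v²)
-116*t(6/5) = -116*(-12 + 24*(6/5)²) = -116*(-12 + 24*(36/25)) = -116*(-12 + 864/25) = -116*564/25 = -65424/25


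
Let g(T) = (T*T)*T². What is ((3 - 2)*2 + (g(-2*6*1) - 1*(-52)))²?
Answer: 432224100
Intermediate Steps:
g(T) = T⁴ (g(T) = T²*T² = T⁴)
((3 - 2)*2 + (g(-2*6*1) - 1*(-52)))² = ((3 - 2)*2 + ((-2*6*1)⁴ - 1*(-52)))² = (1*2 + ((-12*1)⁴ + 52))² = (2 + ((-12)⁴ + 52))² = (2 + (20736 + 52))² = (2 + 20788)² = 20790² = 432224100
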